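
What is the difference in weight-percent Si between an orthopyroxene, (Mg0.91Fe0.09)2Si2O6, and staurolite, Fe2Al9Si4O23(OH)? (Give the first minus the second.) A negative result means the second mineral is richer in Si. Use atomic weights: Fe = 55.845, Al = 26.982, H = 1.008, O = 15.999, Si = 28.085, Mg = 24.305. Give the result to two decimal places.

14.02 percentage points

M((Mg0.91Fe0.09)2Si2O6) = 206.451 g/mol, so wt% Si = 56.170/206.451 × 100 = 27.21%.
M(Fe2Al9Si4O23(OH)) = 851.852 g/mol, so wt% Si = 112.340/851.852 × 100 = 13.19%.
27.21 − 13.19 = 14.02 pp.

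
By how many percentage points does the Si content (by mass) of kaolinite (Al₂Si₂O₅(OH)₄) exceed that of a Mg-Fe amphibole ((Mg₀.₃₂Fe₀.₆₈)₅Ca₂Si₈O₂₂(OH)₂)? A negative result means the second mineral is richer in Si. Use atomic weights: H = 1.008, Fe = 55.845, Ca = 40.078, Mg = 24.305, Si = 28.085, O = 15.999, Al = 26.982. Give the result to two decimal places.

Si in Al₂Si₂O₅(OH)₄: molar mass 258.157 g/mol; 2×28.085 = 56.170 g → 21.76 wt%.
Si in (Mg₀.₃₂Fe₀.₆₈)₅Ca₂Si₈O₂₂(OH)₂: molar mass 919.589 g/mol; 8×28.085 = 224.680 g → 24.43 wt%.
Difference = 21.76 − 24.43 = -2.67 percentage points.

-2.67 percentage points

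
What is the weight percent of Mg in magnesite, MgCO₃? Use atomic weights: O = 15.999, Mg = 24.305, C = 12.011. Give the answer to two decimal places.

28.83 mass %

M(MgCO₃) = 84.313 g/mol.
Mg contributes 1 × 24.305 = 24.305 g per mole.
24.305/84.313 = 0.2883 → 28.83%.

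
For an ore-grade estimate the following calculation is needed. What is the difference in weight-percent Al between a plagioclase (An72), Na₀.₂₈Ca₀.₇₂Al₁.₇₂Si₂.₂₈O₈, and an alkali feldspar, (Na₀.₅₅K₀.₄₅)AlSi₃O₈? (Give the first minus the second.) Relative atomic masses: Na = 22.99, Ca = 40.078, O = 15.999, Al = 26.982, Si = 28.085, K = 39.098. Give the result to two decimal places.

Al in Na₀.₂₈Ca₀.₇₂Al₁.₇₂Si₂.₂₈O₈: molar mass 273.728 g/mol; 1.72×26.982 = 46.409 g → 16.95 wt%.
Al in (Na₀.₅₅K₀.₄₅)AlSi₃O₈: molar mass 269.468 g/mol; 1×26.982 = 26.982 g → 10.01 wt%.
Difference = 16.95 − 10.01 = 6.94 percentage points.

6.94 percentage points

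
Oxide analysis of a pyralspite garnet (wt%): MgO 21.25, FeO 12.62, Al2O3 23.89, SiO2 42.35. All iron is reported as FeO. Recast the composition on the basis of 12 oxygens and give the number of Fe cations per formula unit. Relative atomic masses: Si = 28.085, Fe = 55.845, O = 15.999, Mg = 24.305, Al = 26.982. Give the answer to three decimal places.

0.749 Fe apfu

MgO: 21.25/40.304 = 0.52724 mol → 0.52724 mol Mg, 0.52724 mol O.
FeO: 12.62/71.844 = 0.17566 mol → 0.17566 mol Fe, 0.17566 mol O.
Al2O3: 23.89/101.961 = 0.23431 mol → 0.46862 mol Al, 0.70293 mol O.
SiO2: 42.35/60.083 = 0.70486 mol → 0.70486 mol Si, 1.40972 mol O.
Total oxygen = 2.81555 mol. Normalization factor = 12/2.81555 = 4.26204.
Fe per 12 O = 0.17566 × 4.26204 = 0.749.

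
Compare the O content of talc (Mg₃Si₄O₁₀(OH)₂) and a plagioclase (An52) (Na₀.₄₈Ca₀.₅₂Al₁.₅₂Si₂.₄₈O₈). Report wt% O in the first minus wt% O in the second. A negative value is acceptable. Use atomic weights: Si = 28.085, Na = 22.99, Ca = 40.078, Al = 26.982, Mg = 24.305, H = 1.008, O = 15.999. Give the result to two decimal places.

3.31 percentage points

O in Mg₃Si₄O₁₀(OH)₂: molar mass 379.259 g/mol; 12×15.999 = 191.988 g → 50.62 wt%.
O in Na₀.₄₈Ca₀.₅₂Al₁.₅₂Si₂.₄₈O₈: molar mass 270.531 g/mol; 8×15.999 = 127.992 g → 47.31 wt%.
Difference = 50.62 − 47.31 = 3.31 percentage points.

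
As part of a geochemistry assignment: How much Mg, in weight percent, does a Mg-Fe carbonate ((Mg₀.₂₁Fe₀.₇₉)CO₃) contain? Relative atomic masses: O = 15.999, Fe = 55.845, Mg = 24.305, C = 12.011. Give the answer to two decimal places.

4.67 weight percent

Formula mass = 0.21·24.305 + 0.79·55.845 + 1·12.011 + 3·15.999 = 109.230 g/mol, of which 5.104 g is Mg.
So Mg makes up 5.104/109.230 = 0.0467 of the mass, i.e. 4.67%.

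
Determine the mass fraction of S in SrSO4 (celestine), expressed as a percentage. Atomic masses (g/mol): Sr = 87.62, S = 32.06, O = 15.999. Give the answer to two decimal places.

17.45 mass %

M(SrSO4) = 183.676 g/mol.
S contributes 1 × 32.06 = 32.060 g per mole.
32.060/183.676 = 0.1745 → 17.45%.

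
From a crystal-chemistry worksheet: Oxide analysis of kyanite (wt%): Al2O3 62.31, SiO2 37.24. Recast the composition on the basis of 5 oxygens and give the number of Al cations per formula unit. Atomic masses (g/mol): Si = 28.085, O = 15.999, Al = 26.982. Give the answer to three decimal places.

62.31 wt% Al2O3 ÷ 101.961 g/mol = 0.61112 mol, giving 1.22224 Al and 1.83336 O.
37.24 wt% SiO2 ÷ 60.083 g/mol = 0.61981 mol, giving 0.61981 Si and 1.23962 O.
Oxygen sums to 3.07298; scaling by 5/3.07298 = 1.62709 puts the formula on 5 O.
Al: 1.22224 × 1.62709 = 1.989 atoms per formula unit.

1.989 Al apfu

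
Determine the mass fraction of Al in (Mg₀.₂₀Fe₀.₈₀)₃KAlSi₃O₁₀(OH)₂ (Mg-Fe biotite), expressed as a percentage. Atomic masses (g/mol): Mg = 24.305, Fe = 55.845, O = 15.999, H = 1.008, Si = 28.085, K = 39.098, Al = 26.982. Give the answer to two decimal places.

5.47 wt%

M((Mg₀.₂₀Fe₀.₈₀)₃KAlSi₃O₁₀(OH)₂) = 492.950 g/mol.
Al contributes 1 × 26.982 = 26.982 g per mole.
26.982/492.950 = 0.0547 → 5.47%.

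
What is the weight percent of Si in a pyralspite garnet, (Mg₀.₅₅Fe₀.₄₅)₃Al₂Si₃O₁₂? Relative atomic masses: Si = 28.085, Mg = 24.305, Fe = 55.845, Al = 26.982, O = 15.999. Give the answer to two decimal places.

18.90 weight percent

Formula mass = 1.65×24.305 + 1.35×55.845 + 2×26.982 + 3×28.085 + 12×15.999 = 445.701 g/mol, of which 84.255 g is Si.
So Si makes up 84.255/445.701 = 0.1890 of the mass, i.e. 18.90%.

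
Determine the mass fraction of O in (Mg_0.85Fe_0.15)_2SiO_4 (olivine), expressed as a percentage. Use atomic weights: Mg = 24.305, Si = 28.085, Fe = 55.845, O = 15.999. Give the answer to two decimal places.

42.62 mass %

Formula mass = 1.70×24.305 + 0.30×55.845 + 1×28.085 + 4×15.999 = 150.153 g/mol, of which 63.996 g is O.
So O makes up 63.996/150.153 = 0.4262 of the mass, i.e. 42.62%.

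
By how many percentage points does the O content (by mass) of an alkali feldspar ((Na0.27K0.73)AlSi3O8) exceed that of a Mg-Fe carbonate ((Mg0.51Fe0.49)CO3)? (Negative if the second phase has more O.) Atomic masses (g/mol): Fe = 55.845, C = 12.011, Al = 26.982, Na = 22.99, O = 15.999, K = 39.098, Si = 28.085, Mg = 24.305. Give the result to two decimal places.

First mineral: 127.992 g O in 273.978 g formula = 46.72 wt% O.
Second mineral: 47.997 g O in 99.768 g formula = 48.11 wt% O.
46.72% − 48.11% gives a difference of -1.39 percentage points.

-1.39 percentage points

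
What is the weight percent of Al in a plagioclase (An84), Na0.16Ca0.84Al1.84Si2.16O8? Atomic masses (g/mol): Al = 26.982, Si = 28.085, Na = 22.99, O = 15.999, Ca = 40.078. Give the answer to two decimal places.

Formula mass = 0.16·22.99 + 0.84·40.078 + 1.84·26.982 + 2.16·28.085 + 8·15.999 = 275.646 g/mol, of which 49.647 g is Al.
So Al makes up 49.647/275.646 = 0.1801 of the mass, i.e. 18.01%.

18.01 mass %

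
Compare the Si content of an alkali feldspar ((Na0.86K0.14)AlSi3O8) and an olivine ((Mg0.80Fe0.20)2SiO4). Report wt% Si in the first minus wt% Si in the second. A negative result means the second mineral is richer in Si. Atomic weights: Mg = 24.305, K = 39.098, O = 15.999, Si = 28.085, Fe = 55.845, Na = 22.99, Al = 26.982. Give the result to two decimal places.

13.54 percentage points

First mineral: 84.255 g Si in 264.474 g formula = 31.86 wt% Si.
Second mineral: 28.085 g Si in 153.307 g formula = 18.32 wt% Si.
31.86% − 18.32% gives a difference of 13.54 percentage points.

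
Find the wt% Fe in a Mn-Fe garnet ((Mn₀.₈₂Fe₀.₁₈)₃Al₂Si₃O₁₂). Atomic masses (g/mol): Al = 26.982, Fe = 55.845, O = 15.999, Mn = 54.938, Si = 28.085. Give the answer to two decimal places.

M((Mn₀.₈₂Fe₀.₁₈)₃Al₂Si₃O₁₂) = 495.511 g/mol.
Fe contributes 0.54 × 55.845 = 30.156 g per mole.
30.156/495.511 = 0.0609 → 6.09%.

6.09 mass %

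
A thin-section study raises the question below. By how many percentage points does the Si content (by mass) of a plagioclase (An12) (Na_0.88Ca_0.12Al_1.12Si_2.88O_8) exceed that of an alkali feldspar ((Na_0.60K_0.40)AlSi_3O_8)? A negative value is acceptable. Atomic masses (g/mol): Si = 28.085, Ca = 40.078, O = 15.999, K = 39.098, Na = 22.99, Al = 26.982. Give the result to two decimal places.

M(Na_0.88Ca_0.12Al_1.12Si_2.88O_8) = 264.137 g/mol, so wt% Si = 80.885/264.137 × 100 = 30.62%.
M((Na_0.60K_0.40)AlSi_3O_8) = 268.662 g/mol, so wt% Si = 84.255/268.662 × 100 = 31.36%.
30.62 − 31.36 = -0.74 pp.

-0.74 percentage points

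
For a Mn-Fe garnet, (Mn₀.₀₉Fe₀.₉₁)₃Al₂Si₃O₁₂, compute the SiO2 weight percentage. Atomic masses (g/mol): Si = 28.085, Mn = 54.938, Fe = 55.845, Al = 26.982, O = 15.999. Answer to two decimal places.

Formula mass = 497.497 g/mol.
3 Si → 3.0000 mol SiO2 per formula unit; M(SiO2) = 60.083, so SiO2 mass = 180.249 g.
180.249/497.497 × 100 = 36.23 wt%.

36.23 wt%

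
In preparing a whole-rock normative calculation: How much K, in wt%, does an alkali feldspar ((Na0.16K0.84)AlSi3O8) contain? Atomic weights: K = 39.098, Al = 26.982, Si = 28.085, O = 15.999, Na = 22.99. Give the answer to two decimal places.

Molar mass of (Na0.16K0.84)AlSi3O8: 0.16*22.99 + 0.84*39.098 + 1*26.982 + 3*28.085 + 8*15.999 = 275.750 g/mol.
Mass of K per formula unit: 0.84 × 39.098 = 32.842 g.
Weight fraction K = 32.842 / 275.750 = 0.1191.

11.91 wt%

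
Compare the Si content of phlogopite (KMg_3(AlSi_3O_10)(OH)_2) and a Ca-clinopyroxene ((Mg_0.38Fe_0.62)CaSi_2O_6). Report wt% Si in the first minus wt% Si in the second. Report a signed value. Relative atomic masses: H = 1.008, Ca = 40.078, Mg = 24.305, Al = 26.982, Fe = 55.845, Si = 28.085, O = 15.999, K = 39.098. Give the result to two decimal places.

-3.60 percentage points

M(KMg_3(AlSi_3O_10)(OH)_2) = 417.254 g/mol, so wt% Si = 84.255/417.254 × 100 = 20.19%.
M((Mg_0.38Fe_0.62)CaSi_2O_6) = 236.102 g/mol, so wt% Si = 56.170/236.102 × 100 = 23.79%.
20.19 − 23.79 = -3.60 pp.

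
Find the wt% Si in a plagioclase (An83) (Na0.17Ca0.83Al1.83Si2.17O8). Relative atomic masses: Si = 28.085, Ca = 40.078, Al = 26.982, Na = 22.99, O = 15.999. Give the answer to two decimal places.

22.12 weight percent

Formula mass = 0.17*22.99 + 0.83*40.078 + 1.83*26.982 + 2.17*28.085 + 8*15.999 = 275.487 g/mol, of which 60.944 g is Si.
So Si makes up 60.944/275.487 = 0.2212 of the mass, i.e. 22.12%.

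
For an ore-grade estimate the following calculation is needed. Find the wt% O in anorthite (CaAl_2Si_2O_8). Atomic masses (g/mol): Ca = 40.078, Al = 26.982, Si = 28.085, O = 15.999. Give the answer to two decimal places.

M(CaAl_2Si_2O_8) = 278.204 g/mol.
O contributes 8 × 15.999 = 127.992 g per mole.
127.992/278.204 = 0.4601 → 46.01%.

46.01 wt%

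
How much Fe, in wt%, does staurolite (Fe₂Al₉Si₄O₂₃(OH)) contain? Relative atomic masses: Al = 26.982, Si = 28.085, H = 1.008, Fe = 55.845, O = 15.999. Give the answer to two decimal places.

Molar mass of Fe₂Al₉Si₄O₂₃(OH): 2×55.845 + 9×26.982 + 4×28.085 + 24×15.999 + 1×1.008 = 851.852 g/mol.
Mass of Fe per formula unit: 2 × 55.845 = 111.690 g.
Weight fraction Fe = 111.690 / 851.852 = 0.1311.

13.11 wt%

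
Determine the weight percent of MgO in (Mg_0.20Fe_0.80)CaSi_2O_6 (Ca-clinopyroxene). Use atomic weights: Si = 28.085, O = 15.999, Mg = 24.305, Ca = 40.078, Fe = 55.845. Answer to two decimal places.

3.33 wt%

M((Mg_0.20Fe_0.80)CaSi_2O_6) = 241.779 g/mol; M(MgO) = 40.304 g/mol.
Moles MgO per formula unit = 0.20 Mg ÷ 1 = 0.2000.
MgO fraction = (0.2000 × 40.304) / 241.779 = 8.061/241.779 = 0.0333.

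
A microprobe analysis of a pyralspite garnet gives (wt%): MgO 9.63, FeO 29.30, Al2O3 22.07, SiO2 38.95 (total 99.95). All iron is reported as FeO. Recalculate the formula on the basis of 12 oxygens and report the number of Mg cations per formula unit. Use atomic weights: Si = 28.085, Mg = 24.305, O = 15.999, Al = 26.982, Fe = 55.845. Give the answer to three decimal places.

MgO (M=40.304): mol = 0.23893; Mg = 0.23893, O = 0.23893.
FeO (M=71.844): mol = 0.40783; Fe = 0.40783, O = 0.40783.
Al2O3 (M=101.961): mol = 0.21646; Al = 0.43292, O = 0.64938.
SiO2 (M=60.083): mol = 0.64827; Si = 0.64827, O = 1.29654.
ΣO = 2.59268; factor = 12/ΣO = 4.62842.
Mg apfu = 0.23893 × 4.62842 = 1.106.

1.106 Mg apfu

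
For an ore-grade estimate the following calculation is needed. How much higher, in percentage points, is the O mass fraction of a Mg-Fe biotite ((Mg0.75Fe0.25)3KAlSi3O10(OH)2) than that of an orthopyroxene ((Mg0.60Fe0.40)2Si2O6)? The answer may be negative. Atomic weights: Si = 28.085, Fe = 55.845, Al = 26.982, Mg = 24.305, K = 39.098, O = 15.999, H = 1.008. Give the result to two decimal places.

M((Mg0.75Fe0.25)3KAlSi3O10(OH)2) = 440.909 g/mol, so wt% O = 191.988/440.909 × 100 = 43.54%.
M((Mg0.60Fe0.40)2Si2O6) = 226.006 g/mol, so wt% O = 95.994/226.006 × 100 = 42.47%.
43.54 − 42.47 = 1.07 pp.

1.07 percentage points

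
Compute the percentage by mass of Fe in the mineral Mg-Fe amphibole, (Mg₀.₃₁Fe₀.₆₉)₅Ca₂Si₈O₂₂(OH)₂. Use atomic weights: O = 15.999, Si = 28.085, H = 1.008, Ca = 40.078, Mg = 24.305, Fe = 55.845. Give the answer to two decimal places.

20.92 wt%

Molar mass of (Mg₀.₃₁Fe₀.₆₉)₅Ca₂Si₈O₂₂(OH)₂: 1.55×24.305 + 3.45×55.845 + 2×40.078 + 8×28.085 + 24×15.999 + 2×1.008 = 921.166 g/mol.
Mass of Fe per formula unit: 3.45 × 55.845 = 192.665 g.
Weight fraction Fe = 192.665 / 921.166 = 0.2092.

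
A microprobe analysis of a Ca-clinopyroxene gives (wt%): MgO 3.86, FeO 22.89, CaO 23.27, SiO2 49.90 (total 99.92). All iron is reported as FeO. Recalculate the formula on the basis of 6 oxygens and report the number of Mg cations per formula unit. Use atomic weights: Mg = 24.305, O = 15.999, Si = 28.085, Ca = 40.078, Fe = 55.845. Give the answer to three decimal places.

0.231 Mg apfu

MgO: 3.86/40.304 = 0.09577 mol → 0.09577 mol Mg, 0.09577 mol O.
FeO: 22.89/71.844 = 0.31861 mol → 0.31861 mol Fe, 0.31861 mol O.
CaO: 23.27/56.077 = 0.41497 mol → 0.41497 mol Ca, 0.41497 mol O.
SiO2: 49.90/60.083 = 0.83052 mol → 0.83052 mol Si, 1.66104 mol O.
Total oxygen = 2.49039 mol. Normalization factor = 6/2.49039 = 2.40926.
Mg per 6 O = 0.09577 × 2.40926 = 0.231.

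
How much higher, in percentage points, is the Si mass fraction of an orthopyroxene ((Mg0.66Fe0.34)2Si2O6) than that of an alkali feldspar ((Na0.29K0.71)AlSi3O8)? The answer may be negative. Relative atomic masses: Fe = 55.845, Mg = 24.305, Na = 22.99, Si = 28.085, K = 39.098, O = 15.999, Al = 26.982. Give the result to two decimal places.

-5.51 percentage points

Si in (Mg0.66Fe0.34)2Si2O6: molar mass 222.221 g/mol; 2×28.085 = 56.170 g → 25.28 wt%.
Si in (Na0.29K0.71)AlSi3O8: molar mass 273.656 g/mol; 3×28.085 = 84.255 g → 30.79 wt%.
Difference = 25.28 − 30.79 = -5.51 percentage points.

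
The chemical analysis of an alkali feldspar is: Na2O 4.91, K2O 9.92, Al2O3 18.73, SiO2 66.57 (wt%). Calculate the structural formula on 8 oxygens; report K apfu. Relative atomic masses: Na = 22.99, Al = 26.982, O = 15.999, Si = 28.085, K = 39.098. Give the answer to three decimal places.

Na2O: 4.91/61.979 = 0.07922 mol → 0.15844 mol Na, 0.07922 mol O.
K2O: 9.92/94.195 = 0.10531 mol → 0.21062 mol K, 0.10531 mol O.
Al2O3: 18.73/101.961 = 0.18370 mol → 0.36740 mol Al, 0.55110 mol O.
SiO2: 66.57/60.083 = 1.10797 mol → 1.10797 mol Si, 2.21594 mol O.
Total oxygen = 2.95157 mol. Normalization factor = 8/2.95157 = 2.71042.
K per 8 O = 0.21062 × 2.71042 = 0.571.

0.571 K apfu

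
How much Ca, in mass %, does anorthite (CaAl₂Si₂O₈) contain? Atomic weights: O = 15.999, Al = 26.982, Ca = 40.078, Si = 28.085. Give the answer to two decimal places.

M(CaAl₂Si₂O₈) = 278.204 g/mol.
Ca contributes 1 × 40.078 = 40.078 g per mole.
40.078/278.204 = 0.1441 → 14.41%.

14.41 mass %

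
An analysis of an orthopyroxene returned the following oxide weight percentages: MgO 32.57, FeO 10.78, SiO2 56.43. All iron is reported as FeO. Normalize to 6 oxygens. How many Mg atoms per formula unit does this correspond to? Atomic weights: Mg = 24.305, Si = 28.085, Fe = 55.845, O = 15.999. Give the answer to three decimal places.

MgO (M=40.304): mol = 0.80811; Mg = 0.80811, O = 0.80811.
FeO (M=71.844): mol = 0.15005; Fe = 0.15005, O = 0.15005.
SiO2 (M=60.083): mol = 0.93920; Si = 0.93920, O = 1.87840.
ΣO = 2.83656; factor = 6/ΣO = 2.11524.
Mg apfu = 0.80811 × 2.11524 = 1.709.

1.709 Mg apfu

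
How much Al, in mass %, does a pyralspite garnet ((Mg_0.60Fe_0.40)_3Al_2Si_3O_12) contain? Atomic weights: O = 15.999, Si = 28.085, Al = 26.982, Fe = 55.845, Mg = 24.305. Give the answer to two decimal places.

12.24 mass %

M((Mg_0.60Fe_0.40)_3Al_2Si_3O_12) = 440.970 g/mol.
Al contributes 2 × 26.982 = 53.964 g per mole.
53.964/440.970 = 0.1224 → 12.24%.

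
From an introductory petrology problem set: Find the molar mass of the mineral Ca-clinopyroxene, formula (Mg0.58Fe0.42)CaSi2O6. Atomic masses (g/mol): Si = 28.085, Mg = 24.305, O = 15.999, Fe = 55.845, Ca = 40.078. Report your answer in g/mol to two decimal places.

Mg: 0.58 × 24.305 = 14.0969
Fe: 0.42 × 55.845 = 23.4549
Ca: 1 × 40.078 = 40.0780
Si: 2 × 28.085 = 56.1700
O: 6 × 15.999 = 95.9940
Summing the contributions gives the formula mass.

229.79 g/mol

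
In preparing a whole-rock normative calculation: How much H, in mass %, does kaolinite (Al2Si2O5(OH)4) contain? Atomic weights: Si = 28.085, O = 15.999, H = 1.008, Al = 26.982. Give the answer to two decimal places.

1.56 mass %

M(Al2Si2O5(OH)4) = 258.157 g/mol.
H contributes 4 × 1.008 = 4.032 g per mole.
4.032/258.157 = 0.0156 → 1.56%.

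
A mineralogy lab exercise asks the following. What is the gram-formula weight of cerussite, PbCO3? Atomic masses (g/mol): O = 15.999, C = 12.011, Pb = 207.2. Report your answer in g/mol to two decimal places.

The formula mass is the sum 1(207.2) + 1(12.011) + 3(15.999).

267.21 g/mol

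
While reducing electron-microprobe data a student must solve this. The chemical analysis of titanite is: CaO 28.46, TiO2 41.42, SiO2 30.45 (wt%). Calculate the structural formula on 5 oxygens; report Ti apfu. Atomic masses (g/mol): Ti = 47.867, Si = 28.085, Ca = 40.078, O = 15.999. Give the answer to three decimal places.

1.014 Ti apfu

28.46 wt% CaO ÷ 56.077 g/mol = 0.50752 mol, giving 0.50752 Ca and 0.50752 O.
41.42 wt% TiO2 ÷ 79.865 g/mol = 0.51863 mol, giving 0.51863 Ti and 1.03726 O.
30.45 wt% SiO2 ÷ 60.083 g/mol = 0.50680 mol, giving 0.50680 Si and 1.01360 O.
Oxygen sums to 2.55838; scaling by 5/2.55838 = 1.95436 puts the formula on 5 O.
Ti: 0.51863 × 1.95436 = 1.014 atoms per formula unit.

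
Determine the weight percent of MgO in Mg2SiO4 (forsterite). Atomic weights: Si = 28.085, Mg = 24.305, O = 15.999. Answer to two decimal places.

57.29 wt%

M(Mg2SiO4) = 140.691 g/mol; M(MgO) = 40.304 g/mol.
Moles MgO per formula unit = 2 Mg ÷ 1 = 2.0000.
MgO fraction = (2.0000 × 40.304) / 140.691 = 80.608/140.691 = 0.5729.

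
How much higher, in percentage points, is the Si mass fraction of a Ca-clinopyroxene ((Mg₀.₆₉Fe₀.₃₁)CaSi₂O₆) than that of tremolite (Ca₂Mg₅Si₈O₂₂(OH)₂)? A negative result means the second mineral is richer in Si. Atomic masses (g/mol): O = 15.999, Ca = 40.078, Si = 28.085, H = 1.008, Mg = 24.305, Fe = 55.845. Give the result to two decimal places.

First mineral: 56.170 g Si in 226.324 g formula = 24.82 wt% Si.
Second mineral: 224.680 g Si in 812.353 g formula = 27.66 wt% Si.
24.82% − 27.66% gives a difference of -2.84 percentage points.

-2.84 percentage points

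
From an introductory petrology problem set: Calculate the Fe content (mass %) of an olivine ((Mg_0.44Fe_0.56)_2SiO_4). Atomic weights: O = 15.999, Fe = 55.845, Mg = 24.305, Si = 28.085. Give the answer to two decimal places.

M((Mg_0.44Fe_0.56)_2SiO_4) = 176.016 g/mol.
Fe contributes 1.12 × 55.845 = 62.546 g per mole.
62.546/176.016 = 0.3553 → 35.53%.

35.53 mass %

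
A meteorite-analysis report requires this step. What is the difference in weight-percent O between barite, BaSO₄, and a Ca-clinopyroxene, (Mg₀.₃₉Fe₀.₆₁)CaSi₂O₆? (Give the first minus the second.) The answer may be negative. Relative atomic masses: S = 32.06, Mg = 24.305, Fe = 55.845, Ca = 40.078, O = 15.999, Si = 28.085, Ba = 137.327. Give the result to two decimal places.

-13.29 percentage points

O in BaSO₄: molar mass 233.383 g/mol; 4×15.999 = 63.996 g → 27.42 wt%.
O in (Mg₀.₃₉Fe₀.₆₁)CaSi₂O₆: molar mass 235.786 g/mol; 6×15.999 = 95.994 g → 40.71 wt%.
Difference = 27.42 − 40.71 = -13.29 percentage points.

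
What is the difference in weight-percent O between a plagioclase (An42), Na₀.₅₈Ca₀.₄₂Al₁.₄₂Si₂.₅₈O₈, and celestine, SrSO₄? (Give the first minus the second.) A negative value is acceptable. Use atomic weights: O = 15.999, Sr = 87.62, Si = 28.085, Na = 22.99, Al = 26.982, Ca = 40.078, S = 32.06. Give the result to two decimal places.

M(Na₀.₅₈Ca₀.₄₂Al₁.₄₂Si₂.₅₈O₈) = 268.933 g/mol, so wt% O = 127.992/268.933 × 100 = 47.59%.
M(SrSO₄) = 183.676 g/mol, so wt% O = 63.996/183.676 × 100 = 34.84%.
47.59 − 34.84 = 12.75 pp.

12.75 percentage points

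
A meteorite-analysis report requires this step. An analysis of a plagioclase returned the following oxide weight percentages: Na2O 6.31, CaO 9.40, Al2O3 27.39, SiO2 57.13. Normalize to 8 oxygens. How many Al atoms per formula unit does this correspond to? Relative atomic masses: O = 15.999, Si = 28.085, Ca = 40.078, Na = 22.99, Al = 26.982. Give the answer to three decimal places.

1.444 Al apfu

Na2O (M=61.979): mol = 0.10181; Na = 0.20362, O = 0.10181.
CaO (M=56.077): mol = 0.16763; Ca = 0.16763, O = 0.16763.
Al2O3 (M=101.961): mol = 0.26863; Al = 0.53726, O = 0.80589.
SiO2 (M=60.083): mol = 0.95085; Si = 0.95085, O = 1.90170.
ΣO = 2.97703; factor = 8/ΣO = 2.68724.
Al apfu = 0.53726 × 2.68724 = 1.444.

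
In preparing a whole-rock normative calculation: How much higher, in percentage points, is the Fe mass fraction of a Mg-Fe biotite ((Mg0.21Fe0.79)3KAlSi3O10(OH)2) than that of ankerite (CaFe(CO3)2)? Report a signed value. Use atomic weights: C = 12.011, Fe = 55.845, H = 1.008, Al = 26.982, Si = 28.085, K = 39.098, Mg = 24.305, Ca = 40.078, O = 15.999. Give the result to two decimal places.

1.04 percentage points

First mineral: 132.353 g Fe in 492.004 g formula = 26.90 wt% Fe.
Second mineral: 55.845 g Fe in 215.939 g formula = 25.86 wt% Fe.
26.90% − 25.86% gives a difference of 1.04 percentage points.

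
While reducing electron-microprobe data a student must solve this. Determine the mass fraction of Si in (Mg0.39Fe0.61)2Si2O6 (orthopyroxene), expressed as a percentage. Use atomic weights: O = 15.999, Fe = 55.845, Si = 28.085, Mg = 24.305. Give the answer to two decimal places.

Formula mass = 0.78*24.305 + 1.22*55.845 + 2*28.085 + 6*15.999 = 239.253 g/mol, of which 56.170 g is Si.
So Si makes up 56.170/239.253 = 0.2348 of the mass, i.e. 23.48%.

23.48 weight percent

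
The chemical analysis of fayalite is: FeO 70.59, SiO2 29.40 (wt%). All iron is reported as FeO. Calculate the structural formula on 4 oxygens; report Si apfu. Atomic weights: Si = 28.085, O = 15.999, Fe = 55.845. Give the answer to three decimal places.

0.998 Si apfu

FeO: 70.59/71.844 = 0.98255 mol → 0.98255 mol Fe, 0.98255 mol O.
SiO2: 29.40/60.083 = 0.48932 mol → 0.48932 mol Si, 0.97864 mol O.
Total oxygen = 1.96119 mol. Normalization factor = 4/1.96119 = 2.03958.
Si per 4 O = 0.48932 × 2.03958 = 0.998.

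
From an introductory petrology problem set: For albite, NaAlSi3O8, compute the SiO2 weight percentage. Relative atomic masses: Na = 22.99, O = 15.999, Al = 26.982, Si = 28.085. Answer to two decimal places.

68.74 wt%

M(NaAlSi3O8) = 262.219 g/mol; M(SiO2) = 60.083 g/mol.
Moles SiO2 per formula unit = 3 Si ÷ 1 = 3.0000.
SiO2 fraction = (3.0000 × 60.083) / 262.219 = 180.249/262.219 = 0.6874.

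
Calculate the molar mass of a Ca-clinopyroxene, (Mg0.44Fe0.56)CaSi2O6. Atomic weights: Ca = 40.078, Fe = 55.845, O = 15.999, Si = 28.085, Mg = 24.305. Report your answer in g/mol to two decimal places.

234.21 g/mol

M = 0.44*24.305 + 0.56*55.845 + 1*40.078 + 2*28.085 + 6*15.999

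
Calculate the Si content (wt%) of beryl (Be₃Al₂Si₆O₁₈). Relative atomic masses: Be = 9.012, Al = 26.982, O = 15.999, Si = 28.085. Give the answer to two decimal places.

Molar mass of Be₃Al₂Si₆O₁₈: 3×9.012 + 2×26.982 + 6×28.085 + 18×15.999 = 537.492 g/mol.
Mass of Si per formula unit: 6 × 28.085 = 168.510 g.
Weight fraction Si = 168.510 / 537.492 = 0.3135.

31.35 wt%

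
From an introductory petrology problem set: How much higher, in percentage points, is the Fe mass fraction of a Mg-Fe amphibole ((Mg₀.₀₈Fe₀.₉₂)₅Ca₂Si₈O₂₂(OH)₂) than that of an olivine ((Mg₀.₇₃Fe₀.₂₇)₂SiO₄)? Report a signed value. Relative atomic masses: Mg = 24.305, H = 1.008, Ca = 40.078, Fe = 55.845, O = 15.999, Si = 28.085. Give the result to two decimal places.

7.71 percentage points

Fe in (Mg₀.₀₈Fe₀.₉₂)₅Ca₂Si₈O₂₂(OH)₂: molar mass 957.437 g/mol; 4.60×55.845 = 256.887 g → 26.83 wt%.
Fe in (Mg₀.₇₃Fe₀.₂₇)₂SiO₄: molar mass 157.723 g/mol; 0.54×55.845 = 30.156 g → 19.12 wt%.
Difference = 26.83 − 19.12 = 7.71 percentage points.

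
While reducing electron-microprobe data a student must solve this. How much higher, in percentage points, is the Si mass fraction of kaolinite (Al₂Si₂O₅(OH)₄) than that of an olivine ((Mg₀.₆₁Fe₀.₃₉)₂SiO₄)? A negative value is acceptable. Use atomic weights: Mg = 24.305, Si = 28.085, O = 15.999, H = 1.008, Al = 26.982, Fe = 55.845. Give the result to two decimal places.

4.77 percentage points

Si in Al₂Si₂O₅(OH)₄: molar mass 258.157 g/mol; 2×28.085 = 56.170 g → 21.76 wt%.
Si in (Mg₀.₆₁Fe₀.₃₉)₂SiO₄: molar mass 165.292 g/mol; 1×28.085 = 28.085 g → 16.99 wt%.
Difference = 21.76 − 16.99 = 4.77 percentage points.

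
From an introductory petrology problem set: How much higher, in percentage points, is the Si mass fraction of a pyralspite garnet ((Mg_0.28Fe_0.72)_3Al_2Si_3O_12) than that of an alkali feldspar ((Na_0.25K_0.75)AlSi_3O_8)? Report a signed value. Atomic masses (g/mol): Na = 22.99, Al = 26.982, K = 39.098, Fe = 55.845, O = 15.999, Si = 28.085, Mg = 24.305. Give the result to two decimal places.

Si in (Mg_0.28Fe_0.72)_3Al_2Si_3O_12: molar mass 471.248 g/mol; 3×28.085 = 84.255 g → 17.88 wt%.
Si in (Na_0.25K_0.75)AlSi_3O_8: molar mass 274.300 g/mol; 3×28.085 = 84.255 g → 30.72 wt%.
Difference = 17.88 − 30.72 = -12.84 percentage points.

-12.84 percentage points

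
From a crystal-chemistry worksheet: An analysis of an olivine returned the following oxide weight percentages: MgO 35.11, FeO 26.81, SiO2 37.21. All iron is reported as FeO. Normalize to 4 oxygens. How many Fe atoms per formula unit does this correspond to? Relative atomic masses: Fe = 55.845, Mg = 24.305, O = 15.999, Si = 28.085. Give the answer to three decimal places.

0.601 Fe apfu

MgO (M=40.304): mol = 0.87113; Mg = 0.87113, O = 0.87113.
FeO (M=71.844): mol = 0.37317; Fe = 0.37317, O = 0.37317.
SiO2 (M=60.083): mol = 0.61931; Si = 0.61931, O = 1.23862.
ΣO = 2.48292; factor = 4/ΣO = 1.61101.
Fe apfu = 0.37317 × 1.61101 = 0.601.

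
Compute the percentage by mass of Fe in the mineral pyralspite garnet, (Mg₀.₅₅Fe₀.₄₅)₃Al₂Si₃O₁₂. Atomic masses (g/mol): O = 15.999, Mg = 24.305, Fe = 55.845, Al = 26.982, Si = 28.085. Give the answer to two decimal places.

Molar mass of (Mg₀.₅₅Fe₀.₄₅)₃Al₂Si₃O₁₂: 1.65*24.305 + 1.35*55.845 + 2*26.982 + 3*28.085 + 12*15.999 = 445.701 g/mol.
Mass of Fe per formula unit: 1.35 × 55.845 = 75.391 g.
Weight fraction Fe = 75.391 / 445.701 = 0.1692.

16.92 wt%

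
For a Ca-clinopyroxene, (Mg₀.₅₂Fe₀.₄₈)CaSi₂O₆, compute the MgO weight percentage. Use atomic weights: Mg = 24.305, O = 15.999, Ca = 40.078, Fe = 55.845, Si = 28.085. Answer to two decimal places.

Molar mass of (Mg₀.₅₂Fe₀.₄₈)CaSi₂O₆ = 0.52×24.305 + 0.48×55.845 + 1×40.078 + 2×28.085 + 6×15.999 = 231.686 g/mol.
Each formula unit contains 0.52 Mg, equivalent to 0.52/1 = 0.5200 mol MgO.
M(MgO) = 1×24.305 + 1×15.999 = 40.304 g/mol.
Mass of MgO per formula unit = 0.5200 × 40.304 = 20.958 g.
MgO wt% = 20.958 / 231.686 × 100 = 9.05%.

9.05 wt%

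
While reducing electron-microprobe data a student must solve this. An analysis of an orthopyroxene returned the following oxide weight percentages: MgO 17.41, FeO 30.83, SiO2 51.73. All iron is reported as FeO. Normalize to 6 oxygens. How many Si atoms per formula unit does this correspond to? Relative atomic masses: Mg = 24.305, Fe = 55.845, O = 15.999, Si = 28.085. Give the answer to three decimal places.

2.000 Si apfu

MgO: 17.41/40.304 = 0.43197 mol → 0.43197 mol Mg, 0.43197 mol O.
FeO: 30.83/71.844 = 0.42912 mol → 0.42912 mol Fe, 0.42912 mol O.
SiO2: 51.73/60.083 = 0.86098 mol → 0.86098 mol Si, 1.72196 mol O.
Total oxygen = 2.58305 mol. Normalization factor = 6/2.58305 = 2.32284.
Si per 6 O = 0.86098 × 2.32284 = 2.000.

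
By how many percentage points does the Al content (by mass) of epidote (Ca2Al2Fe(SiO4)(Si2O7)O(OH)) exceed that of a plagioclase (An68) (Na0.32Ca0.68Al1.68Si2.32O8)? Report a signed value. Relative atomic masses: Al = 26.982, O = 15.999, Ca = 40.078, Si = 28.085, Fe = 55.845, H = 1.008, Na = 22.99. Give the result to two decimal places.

-5.43 percentage points

First mineral: 53.964 g Al in 483.215 g formula = 11.17 wt% Al.
Second mineral: 45.330 g Al in 273.089 g formula = 16.60 wt% Al.
11.17% − 16.60% gives a difference of -5.43 percentage points.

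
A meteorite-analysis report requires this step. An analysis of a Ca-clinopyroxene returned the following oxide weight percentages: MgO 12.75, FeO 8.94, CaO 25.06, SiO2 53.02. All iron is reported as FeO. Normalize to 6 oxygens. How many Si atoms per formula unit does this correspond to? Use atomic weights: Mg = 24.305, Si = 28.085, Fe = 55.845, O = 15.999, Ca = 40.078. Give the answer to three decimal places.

1.996 Si apfu

MgO (M=40.304): mol = 0.31635; Mg = 0.31635, O = 0.31635.
FeO (M=71.844): mol = 0.12444; Fe = 0.12444, O = 0.12444.
CaO (M=56.077): mol = 0.44689; Ca = 0.44689, O = 0.44689.
SiO2 (M=60.083): mol = 0.88245; Si = 0.88245, O = 1.76490.
ΣO = 2.65258; factor = 6/ΣO = 2.26195.
Si apfu = 0.88245 × 2.26195 = 1.996.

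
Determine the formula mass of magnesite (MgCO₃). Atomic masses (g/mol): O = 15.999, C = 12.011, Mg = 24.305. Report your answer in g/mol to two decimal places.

M = 1·24.305 + 1·12.011 + 3·15.999

84.31 g/mol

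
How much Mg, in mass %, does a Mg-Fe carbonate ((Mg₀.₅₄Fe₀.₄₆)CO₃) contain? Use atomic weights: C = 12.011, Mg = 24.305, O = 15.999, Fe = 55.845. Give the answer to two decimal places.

13.28 mass %

M((Mg₀.₅₄Fe₀.₄₆)CO₃) = 98.821 g/mol.
Mg contributes 0.54 × 24.305 = 13.125 g per mole.
13.125/98.821 = 0.1328 → 13.28%.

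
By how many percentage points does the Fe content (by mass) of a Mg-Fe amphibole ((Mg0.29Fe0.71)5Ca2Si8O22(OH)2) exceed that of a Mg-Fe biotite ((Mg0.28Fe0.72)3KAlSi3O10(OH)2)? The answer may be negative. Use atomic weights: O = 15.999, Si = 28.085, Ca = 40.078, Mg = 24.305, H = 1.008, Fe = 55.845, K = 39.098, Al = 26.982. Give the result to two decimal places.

-3.40 percentage points

Fe in (Mg0.29Fe0.71)5Ca2Si8O22(OH)2: molar mass 924.320 g/mol; 3.55×55.845 = 198.250 g → 21.45 wt%.
Fe in (Mg0.28Fe0.72)3KAlSi3O10(OH)2: molar mass 485.380 g/mol; 2.16×55.845 = 120.625 g → 24.85 wt%.
Difference = 21.45 − 24.85 = -3.40 percentage points.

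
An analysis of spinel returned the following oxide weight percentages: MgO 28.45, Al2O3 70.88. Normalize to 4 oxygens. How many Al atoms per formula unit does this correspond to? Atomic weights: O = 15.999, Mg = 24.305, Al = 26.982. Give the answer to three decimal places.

28.45 wt% MgO ÷ 40.304 g/mol = 0.70589 mol, giving 0.70589 Mg and 0.70589 O.
70.88 wt% Al2O3 ÷ 101.961 g/mol = 0.69517 mol, giving 1.39034 Al and 2.08551 O.
Oxygen sums to 2.79140; scaling by 4/2.79140 = 1.43297 puts the formula on 4 O.
Al: 1.39034 × 1.43297 = 1.992 atoms per formula unit.

1.992 Al apfu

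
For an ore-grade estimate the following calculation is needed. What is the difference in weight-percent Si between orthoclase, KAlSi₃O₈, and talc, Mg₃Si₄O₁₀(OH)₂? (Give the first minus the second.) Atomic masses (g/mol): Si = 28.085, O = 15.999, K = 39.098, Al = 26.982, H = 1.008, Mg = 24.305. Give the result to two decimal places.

First mineral: 84.255 g Si in 278.327 g formula = 30.27 wt% Si.
Second mineral: 112.340 g Si in 379.259 g formula = 29.62 wt% Si.
30.27% − 29.62% gives a difference of 0.65 percentage points.

0.65 percentage points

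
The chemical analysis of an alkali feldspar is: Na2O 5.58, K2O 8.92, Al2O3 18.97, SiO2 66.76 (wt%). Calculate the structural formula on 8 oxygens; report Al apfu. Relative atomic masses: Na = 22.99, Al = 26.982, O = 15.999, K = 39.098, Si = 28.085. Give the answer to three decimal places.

Na2O: 5.58/61.979 = 0.09003 mol → 0.18006 mol Na, 0.09003 mol O.
K2O: 8.92/94.195 = 0.09470 mol → 0.18940 mol K, 0.09470 mol O.
Al2O3: 18.97/101.961 = 0.18605 mol → 0.37210 mol Al, 0.55815 mol O.
SiO2: 66.76/60.083 = 1.11113 mol → 1.11113 mol Si, 2.22226 mol O.
Total oxygen = 2.96514 mol. Normalization factor = 8/2.96514 = 2.69802.
Al per 8 O = 0.37210 × 2.69802 = 1.004.

1.004 Al apfu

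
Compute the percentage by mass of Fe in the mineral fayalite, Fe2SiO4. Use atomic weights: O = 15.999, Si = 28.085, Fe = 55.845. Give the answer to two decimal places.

Formula mass = 2×55.845 + 1×28.085 + 4×15.999 = 203.771 g/mol, of which 111.690 g is Fe.
So Fe makes up 111.690/203.771 = 0.5481 of the mass, i.e. 54.81%.

54.81 wt%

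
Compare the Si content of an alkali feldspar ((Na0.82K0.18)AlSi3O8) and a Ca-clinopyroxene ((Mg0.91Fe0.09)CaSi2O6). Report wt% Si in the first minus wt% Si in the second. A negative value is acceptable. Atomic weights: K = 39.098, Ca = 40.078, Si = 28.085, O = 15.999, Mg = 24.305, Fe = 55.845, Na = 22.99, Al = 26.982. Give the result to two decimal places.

First mineral: 84.255 g Si in 265.118 g formula = 31.78 wt% Si.
Second mineral: 56.170 g Si in 219.386 g formula = 25.60 wt% Si.
31.78% − 25.60% gives a difference of 6.18 percentage points.

6.18 percentage points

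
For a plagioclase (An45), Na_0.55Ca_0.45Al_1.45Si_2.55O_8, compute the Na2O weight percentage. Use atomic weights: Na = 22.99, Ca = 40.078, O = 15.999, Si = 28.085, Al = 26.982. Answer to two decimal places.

Formula mass = 269.412 g/mol.
0.55 Na → 0.2750 mol Na2O per formula unit; M(Na2O) = 61.979, so Na2O mass = 17.044 g.
17.044/269.412 × 100 = 6.33 wt%.

6.33 wt%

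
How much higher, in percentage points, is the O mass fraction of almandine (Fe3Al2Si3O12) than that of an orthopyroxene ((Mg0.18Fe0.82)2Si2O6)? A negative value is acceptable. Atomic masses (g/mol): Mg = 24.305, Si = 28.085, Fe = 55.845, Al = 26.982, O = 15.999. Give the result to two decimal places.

O in Fe3Al2Si3O12: molar mass 497.742 g/mol; 12×15.999 = 191.988 g → 38.57 wt%.
O in (Mg0.18Fe0.82)2Si2O6: molar mass 252.500 g/mol; 6×15.999 = 95.994 g → 38.02 wt%.
Difference = 38.57 − 38.02 = 0.55 percentage points.

0.55 percentage points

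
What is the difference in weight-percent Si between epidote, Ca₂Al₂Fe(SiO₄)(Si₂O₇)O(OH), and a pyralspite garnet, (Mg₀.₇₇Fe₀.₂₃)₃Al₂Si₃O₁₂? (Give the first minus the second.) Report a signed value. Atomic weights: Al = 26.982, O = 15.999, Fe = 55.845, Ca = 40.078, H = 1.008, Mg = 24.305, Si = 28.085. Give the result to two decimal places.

Si in Ca₂Al₂Fe(SiO₄)(Si₂O₇)O(OH): molar mass 483.215 g/mol; 3×28.085 = 84.255 g → 17.44 wt%.
Si in (Mg₀.₇₇Fe₀.₂₃)₃Al₂Si₃O₁₂: molar mass 424.885 g/mol; 3×28.085 = 84.255 g → 19.83 wt%.
Difference = 17.44 − 19.83 = -2.39 percentage points.

-2.39 percentage points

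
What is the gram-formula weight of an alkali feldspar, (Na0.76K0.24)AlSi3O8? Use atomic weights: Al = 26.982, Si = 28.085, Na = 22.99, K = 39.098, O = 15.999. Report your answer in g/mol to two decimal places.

266.08 g/mol

Na: 0.76 × 22.99 = 17.4724
K: 0.24 × 39.098 = 9.3835
Al: 1 × 26.982 = 26.9820
Si: 3 × 28.085 = 84.2550
O: 8 × 15.999 = 127.9920
Summing the contributions gives the formula mass.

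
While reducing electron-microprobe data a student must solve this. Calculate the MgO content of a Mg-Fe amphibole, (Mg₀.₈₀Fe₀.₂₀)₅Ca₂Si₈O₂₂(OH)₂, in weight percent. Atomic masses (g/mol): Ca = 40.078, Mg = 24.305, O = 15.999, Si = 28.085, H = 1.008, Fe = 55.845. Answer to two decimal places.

19.10 wt%

M((Mg₀.₈₀Fe₀.₂₀)₅Ca₂Si₈O₂₂(OH)₂) = 843.893 g/mol; M(MgO) = 40.304 g/mol.
Moles MgO per formula unit = 4 Mg ÷ 1 = 4.0000.
MgO fraction = (4.0000 × 40.304) / 843.893 = 161.216/843.893 = 0.1910.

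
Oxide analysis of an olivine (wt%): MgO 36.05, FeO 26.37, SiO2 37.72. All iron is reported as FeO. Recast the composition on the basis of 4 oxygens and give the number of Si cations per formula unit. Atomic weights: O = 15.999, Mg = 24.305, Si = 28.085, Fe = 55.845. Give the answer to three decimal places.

0.998 Si apfu

MgO: 36.05/40.304 = 0.89445 mol → 0.89445 mol Mg, 0.89445 mol O.
FeO: 26.37/71.844 = 0.36705 mol → 0.36705 mol Fe, 0.36705 mol O.
SiO2: 37.72/60.083 = 0.62780 mol → 0.62780 mol Si, 1.25560 mol O.
Total oxygen = 2.51710 mol. Normalization factor = 4/2.51710 = 1.58913.
Si per 4 O = 0.62780 × 1.58913 = 0.998.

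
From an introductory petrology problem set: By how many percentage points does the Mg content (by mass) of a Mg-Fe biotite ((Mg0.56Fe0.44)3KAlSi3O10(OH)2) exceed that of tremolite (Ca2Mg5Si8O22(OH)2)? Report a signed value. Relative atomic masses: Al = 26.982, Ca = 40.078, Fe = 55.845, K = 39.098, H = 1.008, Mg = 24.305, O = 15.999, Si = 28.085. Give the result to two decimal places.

-6.06 percentage points

M((Mg0.56Fe0.44)3KAlSi3O10(OH)2) = 458.887 g/mol, so wt% Mg = 40.832/458.887 × 100 = 8.90%.
M(Ca2Mg5Si8O22(OH)2) = 812.353 g/mol, so wt% Mg = 121.525/812.353 × 100 = 14.96%.
8.90 − 14.96 = -6.06 pp.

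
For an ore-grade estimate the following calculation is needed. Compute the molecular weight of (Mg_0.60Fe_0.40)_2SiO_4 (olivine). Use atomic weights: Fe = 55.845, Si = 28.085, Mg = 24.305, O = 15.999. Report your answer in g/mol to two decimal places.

Mg: 1.20 × 24.305 = 29.1660
Fe: 0.80 × 55.845 = 44.6760
Si: 1 × 28.085 = 28.0850
O: 4 × 15.999 = 63.9960
Summing the contributions gives the formula mass.

165.92 g/mol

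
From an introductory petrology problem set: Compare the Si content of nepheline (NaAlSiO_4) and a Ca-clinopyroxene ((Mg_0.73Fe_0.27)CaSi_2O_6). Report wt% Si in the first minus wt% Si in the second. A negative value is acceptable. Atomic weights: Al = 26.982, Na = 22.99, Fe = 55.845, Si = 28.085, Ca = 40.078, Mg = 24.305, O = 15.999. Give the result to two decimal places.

-5.19 percentage points

First mineral: 28.085 g Si in 142.053 g formula = 19.77 wt% Si.
Second mineral: 56.170 g Si in 225.063 g formula = 24.96 wt% Si.
19.77% − 24.96% gives a difference of -5.19 percentage points.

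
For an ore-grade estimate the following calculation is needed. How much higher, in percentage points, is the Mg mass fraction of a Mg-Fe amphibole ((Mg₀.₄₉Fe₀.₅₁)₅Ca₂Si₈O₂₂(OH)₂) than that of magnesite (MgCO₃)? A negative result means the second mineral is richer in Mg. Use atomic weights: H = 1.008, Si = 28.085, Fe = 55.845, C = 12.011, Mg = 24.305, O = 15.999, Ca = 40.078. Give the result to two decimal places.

Mg in (Mg₀.₄₉Fe₀.₅₁)₅Ca₂Si₈O₂₂(OH)₂: molar mass 892.780 g/mol; 2.45×24.305 = 59.547 g → 6.67 wt%.
Mg in MgCO₃: molar mass 84.313 g/mol; 1×24.305 = 24.305 g → 28.83 wt%.
Difference = 6.67 − 28.83 = -22.16 percentage points.

-22.16 percentage points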